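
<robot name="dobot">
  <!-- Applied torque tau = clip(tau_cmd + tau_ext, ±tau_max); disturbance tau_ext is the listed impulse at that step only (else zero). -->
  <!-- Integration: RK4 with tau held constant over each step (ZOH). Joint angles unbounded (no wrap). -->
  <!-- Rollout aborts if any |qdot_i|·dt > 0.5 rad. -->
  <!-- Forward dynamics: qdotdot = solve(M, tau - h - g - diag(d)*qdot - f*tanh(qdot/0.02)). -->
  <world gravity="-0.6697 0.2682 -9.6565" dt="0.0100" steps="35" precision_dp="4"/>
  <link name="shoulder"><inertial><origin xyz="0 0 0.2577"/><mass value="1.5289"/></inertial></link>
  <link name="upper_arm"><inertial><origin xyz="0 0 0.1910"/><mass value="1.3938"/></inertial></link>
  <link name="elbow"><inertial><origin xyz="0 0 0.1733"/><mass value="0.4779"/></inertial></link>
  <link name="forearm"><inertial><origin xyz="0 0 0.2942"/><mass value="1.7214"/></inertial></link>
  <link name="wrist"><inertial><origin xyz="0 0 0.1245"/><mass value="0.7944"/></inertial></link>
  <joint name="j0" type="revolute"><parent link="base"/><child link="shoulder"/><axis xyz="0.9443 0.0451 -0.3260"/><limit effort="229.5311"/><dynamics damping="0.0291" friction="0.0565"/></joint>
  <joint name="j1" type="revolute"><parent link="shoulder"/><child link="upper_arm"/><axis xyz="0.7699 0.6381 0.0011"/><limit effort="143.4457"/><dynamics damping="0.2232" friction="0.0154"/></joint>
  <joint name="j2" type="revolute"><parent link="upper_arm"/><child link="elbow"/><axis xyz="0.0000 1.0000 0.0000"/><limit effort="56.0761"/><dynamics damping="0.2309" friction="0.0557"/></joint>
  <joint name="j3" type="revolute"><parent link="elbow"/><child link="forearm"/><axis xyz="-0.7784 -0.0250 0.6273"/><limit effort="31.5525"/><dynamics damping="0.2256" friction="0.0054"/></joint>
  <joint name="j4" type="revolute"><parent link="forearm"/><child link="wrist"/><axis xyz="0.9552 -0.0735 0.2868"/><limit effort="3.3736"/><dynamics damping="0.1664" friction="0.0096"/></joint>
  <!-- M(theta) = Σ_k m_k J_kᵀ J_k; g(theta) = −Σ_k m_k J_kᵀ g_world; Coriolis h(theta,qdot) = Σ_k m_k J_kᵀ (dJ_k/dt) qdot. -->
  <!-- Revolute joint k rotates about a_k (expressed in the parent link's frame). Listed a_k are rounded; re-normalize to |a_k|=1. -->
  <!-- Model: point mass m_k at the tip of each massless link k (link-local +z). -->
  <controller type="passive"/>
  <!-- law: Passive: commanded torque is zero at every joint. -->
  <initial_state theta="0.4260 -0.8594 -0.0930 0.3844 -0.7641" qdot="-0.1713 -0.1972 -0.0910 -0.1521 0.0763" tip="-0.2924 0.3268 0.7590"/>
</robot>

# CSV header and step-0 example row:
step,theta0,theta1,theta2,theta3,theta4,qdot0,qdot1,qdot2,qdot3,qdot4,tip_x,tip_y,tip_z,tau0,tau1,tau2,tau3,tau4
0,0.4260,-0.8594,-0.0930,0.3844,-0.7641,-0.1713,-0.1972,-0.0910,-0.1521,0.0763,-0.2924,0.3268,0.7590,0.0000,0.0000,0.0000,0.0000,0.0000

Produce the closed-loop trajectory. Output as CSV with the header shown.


step,theta0,theta1,theta2,theta3,theta4,qdot0,qdot1,qdot2,qdot3,qdot4,tip_x,tip_y,tip_z,tau0,tau1,tau2,tau3,tau4
1,0.4256,-0.8637,-0.0935,0.3820,-0.7640,0.0974,-0.6485,-0.0038,-0.3268,-0.0396,-0.2934,0.3287,0.7573,0.0000,0.0000,0.0000,0.0000,0.0000
2,0.4279,-0.8722,-0.0932,0.3780,-0.7647,0.3504,-1.0579,0.0598,-0.4488,-0.1043,-0.2944,0.3308,0.7547,0.0000,0.0000,0.0000,0.0000,0.0000
3,0.4326,-0.8847,-0.0923,0.3731,-0.7660,0.5942,-1.4420,0.1055,-0.5456,-0.1427,-0.2954,0.3332,0.7512,0.0000,0.0000,0.0000,0.0000,0.0000
4,0.4398,-0.9010,-0.0911,0.3672,-0.7675,0.8301,-1.8039,0.1324,-0.6265,-0.1614,-0.2965,0.3358,0.7470,0.0000,0.0000,0.0000,0.0000,0.0000
5,0.4492,-0.9207,-0.0897,0.3606,-0.7692,1.0585,-2.1448,0.1390,-0.6983,-0.1655,-0.2976,0.3386,0.7418,0.0000,0.0000,0.0000,0.0000,0.0000
6,0.4609,-0.9438,-0.0884,0.3532,-0.7708,1.2799,-2.4658,0.1238,-0.7659,-0.1584,-0.2987,0.3416,0.7359,0.0000,0.0000,0.0000,0.0000,0.0000
7,0.4748,-0.9700,-0.0873,0.3452,-0.7723,1.4948,-2.7673,0.0857,-0.8335,-0.1429,-0.2998,0.3447,0.7290,0.0000,0.0000,0.0000,0.0000,0.0000
8,0.4908,-0.9991,-0.0868,0.3366,-0.7736,1.7035,-3.0497,0.0238,-0.9046,-0.1209,-0.3010,0.3480,0.7213,0.0000,0.0000,0.0000,0.0000,0.0000
9,0.5088,-1.0310,-0.0869,0.3271,-0.7747,1.9079,-3.3183,-0.0586,-0.9888,-0.0930,-0.3023,0.3515,0.7127,0.0000,0.0000,0.0000,0.0000,0.0000
10,0.5289,-1.0654,-0.0880,0.3167,-0.7755,2.1069,-3.5688,-0.1647,-1.0827,-0.0611,-0.3036,0.3551,0.7032,0.0000,0.0000,0.0000,0.0000,0.0000
11,0.5510,-1.1023,-0.0903,0.3054,-0.7759,2.3000,-3.7986,-0.2962,-1.1852,-0.0271,-0.3050,0.3587,0.6928,0.0000,0.0000,0.0000,0.0000,0.0000
12,0.5749,-1.1413,-0.0940,0.2930,-0.7760,2.4871,-4.0079,-0.4524,-1.2993,0.0021,-0.3064,0.3625,0.6815,0.0000,0.0000,0.0000,0.0000,0.0000
13,0.6007,-1.1823,-0.0994,0.2794,-0.7759,2.6684,-4.1965,-0.6323,-1.4266,0.0222,-0.3078,0.3663,0.6693,0.0000,0.0000,0.0000,0.0000,0.0000
14,0.6282,-1.2252,-0.1068,0.2644,-0.7756,2.8442,-4.3643,-0.8343,-1.5651,0.0429,-0.3093,0.3701,0.6561,0.0000,0.0000,0.0000,0.0000,0.0000
15,0.6575,-1.2696,-0.1162,0.2480,-0.7750,3.0147,-4.5115,-1.0564,-1.7142,0.0683,-0.3109,0.3739,0.6419,0.0000,0.0000,0.0000,0.0000,0.0000
16,0.6885,-1.3153,-0.1279,0.2301,-0.7742,3.1801,-4.6387,-1.2960,-1.8739,0.0991,-0.3125,0.3778,0.6268,0.0000,0.0000,0.0000,0.0000,0.0000
17,0.7211,-1.3623,-0.1422,0.2105,-0.7730,3.3404,-4.7467,-1.5502,-2.0439,0.1357,-0.3141,0.3816,0.6106,0.0000,0.0000,0.0000,0.0000,0.0000
18,0.7553,-1.4102,-0.1590,0.1892,-0.7715,3.4956,-4.8367,-1.8158,-2.2235,0.1789,-0.3158,0.3854,0.5934,0.0000,0.0000,0.0000,0.0000,0.0000
19,0.7910,-1.4590,-0.1785,0.1660,-0.7694,3.6457,-4.9101,-2.0895,-2.4111,0.2298,-0.3176,0.3891,0.5752,0.0000,0.0000,0.0000,0.0000,0.0000
20,0.8282,-1.5084,-0.2008,0.1410,-0.7668,3.7908,-4.9685,-2.3678,-2.6046,0.2901,-0.3195,0.3927,0.5559,0.0000,0.0000,0.0000,0.0000,0.0000
21,0.8668,-1.5583,-0.2259,0.1139,-0.7636,3.9309,-5.0139,-2.6474,-2.8014,0.3618,-0.3214,0.3963,0.5355,0.0000,0.0000,0.0000,0.0000,0.0000
22,0.9068,-1.6086,-0.2537,0.0849,-0.7596,4.0661,-5.0486,-2.9253,-2.9980,0.4467,-0.3234,0.3997,0.5139,0.0000,0.0000,0.0000,0.0000,0.0000
23,0.9481,-1.6592,-0.2844,0.0540,-0.7546,4.1969,-5.0751,-3.1988,-3.1904,0.5470,-0.3254,0.4029,0.4911,0.0000,0.0000,0.0000,0.0000,0.0000
24,0.9907,-1.7101,-0.3177,0.0212,-0.7486,4.3235,-5.0959,-3.4660,-3.3739,0.6643,-0.3275,0.4060,0.4672,0.0000,0.0000,0.0000,0.0000,0.0000
25,1.0346,-1.7611,-0.3536,-0.0134,-0.7412,4.4468,-5.1140,-3.7257,-3.5433,0.8001,-0.3297,0.4089,0.4419,0.0000,0.0000,0.0000,0.0000,0.0000
26,1.0797,-1.8124,-0.3922,-0.0496,-0.7325,4.5674,-5.1322,-3.9775,-3.6928,0.9552,-0.3318,0.4115,0.4154,0.0000,0.0000,0.0000,0.0000,0.0000
27,1.1259,-1.8638,-0.4332,-0.0872,-0.7221,4.6868,-5.1535,-4.2220,-3.8160,1.1294,-0.3339,0.4138,0.3875,0.0000,0.0000,0.0000,0.0000,0.0000
28,1.1734,-1.9155,-0.4766,-0.1258,-0.7098,4.8065,-5.1811,-4.4606,-3.9060,1.3217,-0.3359,0.4158,0.3582,0.0000,0.0000,0.0000,0.0000,0.0000
29,1.2221,-1.9674,-0.5224,-0.1652,-0.6956,4.9287,-5.2182,-4.6958,-3.9556,1.5295,-0.3378,0.4173,0.3275,0.0000,0.0000,0.0000,0.0000,0.0000
30,1.2720,-2.0199,-0.5705,-0.2048,-0.6792,5.0561,-5.2680,-4.9309,-3.9567,1.7486,-0.3396,0.4183,0.2953,0.0000,0.0000,0.0000,0.0000,0.0000
31,1.3232,-2.0729,-0.6210,-0.2441,-0.6606,5.1918,-5.3343,-5.1699,-3.9008,1.9727,-0.3410,0.4188,0.2617,0.0000,0.0000,0.0000,0.0000,0.0000
32,1.3759,-2.1266,-0.6739,-0.2826,-0.6398,5.3399,-5.4205,-5.4175,-3.7789,2.1933,-0.3422,0.4186,0.2267,0.0000,0.0000,0.0000,0.0000,0.0000
33,1.4301,-2.1813,-0.7294,-0.3195,-0.6168,5.5047,-5.5309,-5.6788,-3.5806,2.3996,-0.3429,0.4177,0.1902,0.0000,0.0000,0.0000,0.0000,0.0000
34,1.4860,-2.2373,-0.7876,-0.3539,-0.5919,5.6910,-5.6695,-5.9585,-3.2946,2.5781,-0.3432,0.4160,0.1524,0.0000,0.0000,0.0000,0.0000,0.0000
35,1.5440,-2.2948,-0.8486,-0.3850,-0.5654,5.9033,-5.8405,-6.2608,-2.9077,2.7131,-0.3430,0.4135,0.1133,,,,,


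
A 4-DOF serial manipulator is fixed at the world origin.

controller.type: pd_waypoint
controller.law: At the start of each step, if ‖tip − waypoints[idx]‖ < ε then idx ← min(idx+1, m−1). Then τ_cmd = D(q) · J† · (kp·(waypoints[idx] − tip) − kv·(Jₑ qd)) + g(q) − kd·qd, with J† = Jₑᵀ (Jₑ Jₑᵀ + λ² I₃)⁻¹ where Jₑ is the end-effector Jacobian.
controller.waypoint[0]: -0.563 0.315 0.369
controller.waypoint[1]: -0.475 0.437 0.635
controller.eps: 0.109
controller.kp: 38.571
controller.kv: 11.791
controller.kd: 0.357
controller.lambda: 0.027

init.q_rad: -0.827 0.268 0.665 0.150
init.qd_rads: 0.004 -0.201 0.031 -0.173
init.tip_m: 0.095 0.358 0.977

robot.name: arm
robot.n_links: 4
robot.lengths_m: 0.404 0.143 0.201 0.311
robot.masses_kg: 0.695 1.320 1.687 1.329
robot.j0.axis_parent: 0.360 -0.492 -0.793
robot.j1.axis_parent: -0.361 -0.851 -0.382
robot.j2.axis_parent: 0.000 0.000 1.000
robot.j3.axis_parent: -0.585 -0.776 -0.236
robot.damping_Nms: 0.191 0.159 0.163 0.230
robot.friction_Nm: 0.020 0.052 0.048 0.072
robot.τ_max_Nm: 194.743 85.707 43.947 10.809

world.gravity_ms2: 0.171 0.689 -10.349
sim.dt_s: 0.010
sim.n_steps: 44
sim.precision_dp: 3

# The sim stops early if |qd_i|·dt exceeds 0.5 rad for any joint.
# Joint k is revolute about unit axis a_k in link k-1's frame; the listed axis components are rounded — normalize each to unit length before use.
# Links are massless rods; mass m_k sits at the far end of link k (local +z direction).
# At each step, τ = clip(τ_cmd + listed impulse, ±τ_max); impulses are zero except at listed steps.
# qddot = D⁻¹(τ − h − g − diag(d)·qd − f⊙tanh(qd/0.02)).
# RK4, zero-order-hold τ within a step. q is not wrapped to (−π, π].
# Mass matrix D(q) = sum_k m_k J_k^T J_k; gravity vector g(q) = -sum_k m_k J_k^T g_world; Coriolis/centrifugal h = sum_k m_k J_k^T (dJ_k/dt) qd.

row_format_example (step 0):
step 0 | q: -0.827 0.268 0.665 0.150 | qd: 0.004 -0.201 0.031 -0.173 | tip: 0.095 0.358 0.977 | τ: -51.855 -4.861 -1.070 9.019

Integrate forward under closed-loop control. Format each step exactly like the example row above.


step 1 | q: -0.834 0.263 0.666 0.166 | qd: -1.310 -0.743 0.305 3.306 | tip: 0.095 0.358 0.976 | τ: -46.120 -4.679 -1.116 6.872
step 2 | q: -0.852 0.254 0.668 0.212 | qd: -2.428 -1.118 0.333 5.964 | tip: 0.093 0.359 0.974 | τ: -36.834 -1.496 -1.220 5.375
step 3 | q: -0.881 0.242 0.671 0.281 | qd: -3.310 -1.284 0.233 7.722 | tip: 0.089 0.360 0.969 | τ: -24.888 3.646 -1.327 4.403
step 4 | q: -0.917 0.229 0.672 0.363 | qd: -3.936 -1.237 0.100 8.596 | tip: 0.084 0.362 0.962 | τ: -13.259 8.646 -1.413 3.805
step 5 | q: -0.959 0.218 0.672 0.450 | qd: -4.343 -1.031 -0.040 8.787 | tip: 0.078 0.364 0.953 | τ: -3.756 12.389 -1.458 3.419
step 6 | q: -1.003 0.209 0.671 0.536 | qd: -4.585 -0.745 -0.214 8.557 | tip: 0.072 0.366 0.943 | τ: 3.381 14.790 -1.440 3.116
step 7 | q: -1.050 0.203 0.667 0.620 | qd: -4.712 -0.442 -0.428 8.109 | tip: 0.065 0.368 0.931 | τ: 8.555 16.136 -1.350 2.827
step 8 | q: -1.097 0.200 0.662 0.698 | qd: -4.763 -0.150 -0.655 7.569 | tip: 0.057 0.371 0.917 | τ: 12.218 16.745 -1.203 2.521
step 9 | q: -1.145 0.200 0.654 0.771 | qd: -4.763 0.111 -0.887 7.009 | tip: 0.049 0.374 0.904 | τ: 14.760 16.861 -1.011 2.192
step 10 | q: -1.192 0.202 0.644 0.838 | qd: -4.727 0.337 -1.118 6.469 | tip: 0.041 0.377 0.890 | τ: 16.483 16.661 -0.783 1.842
step 11 | q: -1.239 0.206 0.632 0.900 | qd: -4.668 0.530 -1.340 5.958 | tip: 0.031 0.380 0.875 | τ: 17.591 16.250 -0.532 1.480
step 12 | q: -1.285 0.213 0.617 0.957 | qd: -4.594 0.694 -1.549 5.484 | tip: 0.021 0.384 0.861 | τ: 18.244 15.708 -0.266 1.111
step 13 | q: -1.331 0.220 0.601 1.010 | qd: -4.509 0.832 -1.745 5.050 | tip: 0.011 0.386 0.846 | τ: 18.561 15.088 0.008 0.742
step 14 | q: -1.375 0.229 0.583 1.059 | qd: -4.418 0.947 -1.927 4.653 | tip: 0.000 0.389 0.832 | τ: 18.628 14.428 0.284 0.378
step 15 | q: -1.419 0.239 0.562 1.103 | qd: -4.322 1.042 -2.093 4.291 | tip: -0.011 0.392 0.818 | τ: 18.510 13.752 0.556 0.023
step 16 | q: -1.462 0.250 0.541 1.144 | qd: -4.224 1.121 -2.244 3.962 | tip: -0.022 0.394 0.804 | τ: 18.256 13.079 0.821 -0.321
step 17 | q: -1.504 0.261 0.518 1.183 | qd: -4.124 1.185 -2.380 3.663 | tip: -0.034 0.396 0.790 | τ: 17.902 12.421 1.076 -0.651
step 18 | q: -1.544 0.274 0.493 1.218 | qd: -4.025 1.238 -2.500 3.391 | tip: -0.046 0.398 0.777 | τ: 17.477 11.785 1.318 -0.966
step 19 | q: -1.584 0.286 0.468 1.250 | qd: -3.926 1.281 -2.606 3.142 | tip: -0.058 0.399 0.764 | τ: 17.000 11.176 1.544 -1.265
step 20 | q: -1.623 0.299 0.441 1.281 | qd: -3.829 1.316 -2.697 2.916 | tip: -0.070 0.400 0.751 | τ: 16.487 10.598 1.755 -1.547
step 21 | q: -1.661 0.312 0.414 1.309 | qd: -3.733 1.344 -2.774 2.710 | tip: -0.083 0.401 0.739 | τ: 15.950 10.051 1.949 -1.813
step 22 | q: -1.698 0.326 0.386 1.335 | qd: -3.640 1.366 -2.838 2.521 | tip: -0.095 0.402 0.726 | τ: 15.398 9.537 2.126 -2.062
step 23 | q: -1.734 0.340 0.357 1.359 | qd: -3.550 1.384 -2.890 2.349 | tip: -0.107 0.402 0.714 | τ: 14.837 9.056 2.285 -2.294
step 24 | q: -1.769 0.354 0.328 1.382 | qd: -3.463 1.398 -2.930 2.192 | tip: -0.120 0.402 0.703 | τ: 14.272 8.605 2.427 -2.511
step 25 | q: -1.803 0.368 0.299 1.403 | qd: -3.380 1.408 -2.959 2.048 | tip: -0.132 0.402 0.691 | τ: 13.708 8.185 2.552 -2.711
step 26 | q: -1.836 0.382 0.269 1.423 | qd: -3.300 1.415 -2.978 1.917 | tip: -0.144 0.401 0.680 | τ: 13.147 7.793 2.661 -2.897
step 27 | q: -1.869 0.396 0.239 1.441 | qd: -3.224 1.420 -2.989 1.797 | tip: -0.155 0.401 0.669 | τ: 12.592 7.429 2.755 -3.068
step 28 | q: -1.901 0.410 0.209 1.459 | qd: -3.153 1.422 -2.991 1.688 | tip: -0.167 0.400 0.659 | τ: 12.045 7.090 2.834 -3.226
step 29 | q: -1.932 0.424 0.179 1.475 | qd: -3.085 1.421 -2.985 1.588 | tip: -0.178 0.398 0.649 | τ: 11.507 6.775 2.899 -3.370
step 30 | q: -1.963 0.439 0.150 1.491 | qd: -3.023 1.418 -2.973 1.498 | tip: -0.189 0.397 0.639 | τ: 10.980 6.483 2.951 -3.501
step 31 | q: -1.992 0.453 0.120 1.505 | qd: -2.964 1.413 -2.954 1.415 | tip: -0.200 0.396 0.629 | τ: 10.466 6.212 2.991 -3.621
step 32 | q: -2.022 0.467 0.091 1.519 | qd: -2.910 1.404 -2.930 1.341 | tip: -0.211 0.394 0.620 | τ: 9.966 5.962 3.020 -3.729
step 33 | q: -2.051 0.481 0.061 1.532 | qd: -2.861 1.393 -2.902 1.274 | tip: -0.221 0.393 0.611 | τ: 9.482 5.731 3.039 -3.827
step 34 | q: -2.079 0.495 0.033 1.544 | qd: -2.815 1.380 -2.869 1.214 | tip: -0.231 0.391 0.602 | τ: 9.015 5.518 3.049 -3.915
step 35 | q: -2.107 0.508 0.004 1.556 | qd: -2.774 1.363 -2.833 1.160 | tip: -0.240 0.389 0.593 | τ: 8.565 5.323 3.050 -3.994
step 36 | q: -2.135 0.522 -0.024 1.568 | qd: -2.736 1.343 -2.794 1.112 | tip: -0.250 0.387 0.585 | τ: 8.134 5.146 3.045 -4.063
step 37 | q: -2.162 0.535 -0.052 1.578 | qd: -2.702 1.319 -2.753 1.070 | tip: -0.259 0.385 0.577 | τ: 7.722 4.986 3.033 -4.125
step 38 | q: -2.189 0.548 -0.079 1.589 | qd: -2.671 1.293 -2.709 1.033 | tip: -0.268 0.383 0.569 | τ: 7.330 4.842 3.015 -4.179
step 39 | q: -2.215 0.561 -0.106 1.599 | qd: -2.642 1.263 -2.663 1.000 | tip: -0.276 0.381 0.562 | τ: 6.956 4.714 2.992 -4.225
step 40 | q: -2.242 0.574 -0.132 1.609 | qd: -2.616 1.229 -2.616 0.972 | tip: -0.284 0.379 0.554 | τ: 6.602 4.601 2.966 -4.264
step 41 | q: -2.268 0.586 -0.158 1.619 | qd: -2.592 1.193 -2.568 0.947 | tip: -0.292 0.377 0.547 | τ: 6.266 4.503 2.936 -4.298
step 42 | q: -2.293 0.597 -0.184 1.628 | qd: -2.569 1.153 -2.519 0.926 | tip: -0.300 0.375 0.541 | τ: 5.948 4.420 2.904 -4.325
step 43 | q: -2.319 0.609 -0.209 1.637 | qd: -2.547 1.109 -2.469 0.908 | tip: -0.308 0.373 0.534 | τ: 5.646 4.350 2.869 -4.347
step 44 | q: -2.344 0.620 -0.233 1.646 | qd: -2.526 1.063 -2.419 0.892 | tip: -0.315 0.371 0.528


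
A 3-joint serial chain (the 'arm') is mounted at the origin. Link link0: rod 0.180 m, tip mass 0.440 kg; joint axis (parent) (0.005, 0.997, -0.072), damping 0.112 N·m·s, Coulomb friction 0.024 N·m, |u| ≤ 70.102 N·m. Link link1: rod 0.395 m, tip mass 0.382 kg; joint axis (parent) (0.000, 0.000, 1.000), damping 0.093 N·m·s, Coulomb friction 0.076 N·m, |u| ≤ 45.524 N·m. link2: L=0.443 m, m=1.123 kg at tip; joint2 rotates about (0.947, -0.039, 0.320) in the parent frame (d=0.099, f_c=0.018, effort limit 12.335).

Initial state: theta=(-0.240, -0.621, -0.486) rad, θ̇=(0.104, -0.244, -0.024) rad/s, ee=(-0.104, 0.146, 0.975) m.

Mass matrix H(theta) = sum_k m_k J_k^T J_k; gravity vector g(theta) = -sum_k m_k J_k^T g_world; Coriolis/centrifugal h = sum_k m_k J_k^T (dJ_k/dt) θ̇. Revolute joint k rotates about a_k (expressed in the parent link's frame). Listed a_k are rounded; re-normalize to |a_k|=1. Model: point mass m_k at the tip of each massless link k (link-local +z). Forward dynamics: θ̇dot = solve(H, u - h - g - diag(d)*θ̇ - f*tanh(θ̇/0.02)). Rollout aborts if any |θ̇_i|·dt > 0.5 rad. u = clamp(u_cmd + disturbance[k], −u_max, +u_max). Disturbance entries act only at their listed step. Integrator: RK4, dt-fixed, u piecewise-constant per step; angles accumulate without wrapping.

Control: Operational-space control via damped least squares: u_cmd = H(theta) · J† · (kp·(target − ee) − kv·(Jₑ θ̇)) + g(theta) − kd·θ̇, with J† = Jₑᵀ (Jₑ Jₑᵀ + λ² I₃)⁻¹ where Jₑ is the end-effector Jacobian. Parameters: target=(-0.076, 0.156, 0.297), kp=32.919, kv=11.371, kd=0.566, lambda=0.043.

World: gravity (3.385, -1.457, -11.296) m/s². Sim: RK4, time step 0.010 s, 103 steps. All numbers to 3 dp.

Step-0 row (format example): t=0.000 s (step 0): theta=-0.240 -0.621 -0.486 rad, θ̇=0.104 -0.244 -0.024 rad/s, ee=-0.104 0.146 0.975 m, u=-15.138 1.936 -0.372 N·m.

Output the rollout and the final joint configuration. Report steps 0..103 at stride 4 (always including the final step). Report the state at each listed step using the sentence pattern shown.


t=0.040 s (step 4): theta=-0.268 -0.691 -0.547 rad, θ̇=-1.186 -1.960 -2.500 rad/s, ee=-0.101 0.151 0.968 m, u=-10.377 1.849 1.784 N·m.
t=0.080 s (step 8): theta=-0.327 -0.759 -0.671 rad, θ̇=-1.714 -1.375 -3.550 rad/s, ee=-0.106 0.164 0.948 m, u=-5.825 0.621 2.399 N·m.
t=0.120 s (step 12): theta=-0.400 -0.801 -0.821 rad, θ̇=-1.887 -0.729 -3.885 rad/s, ee=-0.114 0.177 0.920 m, u=-2.371 -0.269 2.557 N·m.
t=0.160 s (step 16): theta=-0.475 -0.820 -0.976 rad, θ̇=-1.848 -0.253 -3.821 rad/s, ee=-0.122 0.187 0.886 m, u=-0.352 -0.761 2.696 N·m.
t=0.200 s (step 20): theta=-0.547 -0.823 -1.125 rad, θ̇=-1.723 0.051 -3.616 rad/s, ee=-0.129 0.194 0.850 m, u=0.723 -0.973 2.934 N·m.
t=0.240 s (step 24): theta=-0.613 -0.817 -1.265 rad, θ̇=-1.572 0.241 -3.375 rad/s, ee=-0.134 0.198 0.812 m, u=1.285 -1.009 3.241 N·m.
t=0.280 s (step 28): theta=-0.672 -0.804 -1.395 rad, θ̇=-1.411 0.386 -3.125 rad/s, ee=-0.138 0.200 0.775 m, u=1.577 -1.011 3.558 N·m.
t=0.320 s (step 32): theta=-0.726 -0.787 -1.515 rad, θ̇=-1.252 0.497 -2.883 rad/s, ee=-0.139 0.200 0.738 m, u=1.732 -1.000 3.846 N·m.
t=0.360 s (step 36): theta=-0.773 -0.765 -1.625 rad, θ̇=-1.102 0.582 -2.653 rad/s, ee=-0.139 0.198 0.704 m, u=1.821 -0.985 4.084 N·m.
t=0.400 s (step 40): theta=-0.814 -0.740 -1.727 rad, θ̇=-0.963 0.647 -2.436 rad/s, ee=-0.138 0.196 0.671 m, u=1.877 -0.969 4.262 N·m.
t=0.440 s (step 44): theta=-0.850 -0.713 -1.820 rad, θ̇=-0.837 0.694 -2.232 rad/s, ee=-0.136 0.193 0.641 m, u=1.917 -0.952 4.380 N·m.
t=0.480 s (step 48): theta=-0.881 -0.685 -1.906 rad, θ̇=-0.723 0.726 -2.041 rad/s, ee=-0.134 0.189 0.612 m, u=1.949 -0.933 4.442 N·m.
t=0.520 s (step 52): theta=-0.908 -0.655 -1.984 rad, θ̇=-0.621 0.746 -1.863 rad/s, ee=-0.131 0.186 0.586 m, u=1.978 -0.913 4.457 N·m.
t=0.560 s (step 56): theta=-0.931 -0.625 -2.055 rad, θ̇=-0.531 0.756 -1.697 rad/s, ee=-0.128 0.182 0.563 m, u=2.003 -0.892 4.432 N·m.
t=0.600 s (step 60): theta=-0.950 -0.595 -2.120 rad, θ̇=-0.452 0.756 -1.543 rad/s, ee=-0.125 0.178 0.541 m, u=2.026 -0.871 4.375 N·m.
t=0.640 s (step 64): theta=-0.967 -0.565 -2.179 rad, θ̇=-0.383 0.748 -1.402 rad/s, ee=-0.122 0.175 0.522 m, u=2.047 -0.849 4.294 N·m.
t=0.680 s (step 68): theta=-0.981 -0.535 -2.232 rad, θ̇=-0.323 0.734 -1.271 rad/s, ee=-0.120 0.171 0.505 m, u=2.066 -0.829 4.195 N·m.
t=0.720 s (step 72): theta=-0.993 -0.506 -2.280 rad, θ̇=-0.271 0.715 -1.152 rad/s, ee=-0.117 0.168 0.489 m, u=2.082 -0.809 4.084 N·m.
t=0.760 s (step 76): theta=-1.003 -0.478 -2.324 rad, θ̇=-0.227 0.693 -1.043 rad/s, ee=-0.115 0.165 0.475 m, u=2.095 -0.792 3.965 N·m.
t=0.800 s (step 80): theta=-1.011 -0.451 -2.364 rad, θ̇=-0.189 0.668 -0.944 rad/s, ee=-0.112 0.162 0.463 m, u=2.107 -0.776 3.843 N·m.
t=0.840 s (step 84): theta=-1.018 -0.425 -2.400 rad, θ̇=-0.156 0.642 -0.854 rad/s, ee=-0.110 0.160 0.452 m, u=2.117 -0.764 3.720 N·m.
t=0.880 s (step 88): theta=-1.024 -0.400 -2.432 rad, θ̇=-0.128 0.615 -0.773 rad/s, ee=-0.108 0.158 0.442 m, u=2.124 -0.753 3.597 N·m.
t=0.920 s (step 92): theta=-1.028 -0.376 -2.462 rad, θ̇=-0.104 0.588 -0.700 rad/s, ee=-0.107 0.156 0.433 m, u=2.130 -0.746 3.477 N·m.
t=0.960 s (step 96): theta=-1.032 -0.353 -2.489 rad, θ̇=-0.084 0.561 -0.635 rad/s, ee=-0.105 0.154 0.426 m, u=2.135 -0.740 3.361 N·m.
t=1.000 s (step 100): theta=-1.035 -0.331 -2.513 rad, θ̇=-0.066 0.535 -0.576 rad/s, ee=-0.103 0.153 0.419 m, u=2.139 -0.737 3.249 N·m.
t=1.030 s (step 103): theta=-1.037 -0.315 -2.530 rad, θ̇=-0.055 0.516 -0.537 rad/s, ee=-0.102 0.152 0.414 m.
final theta (rad): -1.037 -0.315 -2.530


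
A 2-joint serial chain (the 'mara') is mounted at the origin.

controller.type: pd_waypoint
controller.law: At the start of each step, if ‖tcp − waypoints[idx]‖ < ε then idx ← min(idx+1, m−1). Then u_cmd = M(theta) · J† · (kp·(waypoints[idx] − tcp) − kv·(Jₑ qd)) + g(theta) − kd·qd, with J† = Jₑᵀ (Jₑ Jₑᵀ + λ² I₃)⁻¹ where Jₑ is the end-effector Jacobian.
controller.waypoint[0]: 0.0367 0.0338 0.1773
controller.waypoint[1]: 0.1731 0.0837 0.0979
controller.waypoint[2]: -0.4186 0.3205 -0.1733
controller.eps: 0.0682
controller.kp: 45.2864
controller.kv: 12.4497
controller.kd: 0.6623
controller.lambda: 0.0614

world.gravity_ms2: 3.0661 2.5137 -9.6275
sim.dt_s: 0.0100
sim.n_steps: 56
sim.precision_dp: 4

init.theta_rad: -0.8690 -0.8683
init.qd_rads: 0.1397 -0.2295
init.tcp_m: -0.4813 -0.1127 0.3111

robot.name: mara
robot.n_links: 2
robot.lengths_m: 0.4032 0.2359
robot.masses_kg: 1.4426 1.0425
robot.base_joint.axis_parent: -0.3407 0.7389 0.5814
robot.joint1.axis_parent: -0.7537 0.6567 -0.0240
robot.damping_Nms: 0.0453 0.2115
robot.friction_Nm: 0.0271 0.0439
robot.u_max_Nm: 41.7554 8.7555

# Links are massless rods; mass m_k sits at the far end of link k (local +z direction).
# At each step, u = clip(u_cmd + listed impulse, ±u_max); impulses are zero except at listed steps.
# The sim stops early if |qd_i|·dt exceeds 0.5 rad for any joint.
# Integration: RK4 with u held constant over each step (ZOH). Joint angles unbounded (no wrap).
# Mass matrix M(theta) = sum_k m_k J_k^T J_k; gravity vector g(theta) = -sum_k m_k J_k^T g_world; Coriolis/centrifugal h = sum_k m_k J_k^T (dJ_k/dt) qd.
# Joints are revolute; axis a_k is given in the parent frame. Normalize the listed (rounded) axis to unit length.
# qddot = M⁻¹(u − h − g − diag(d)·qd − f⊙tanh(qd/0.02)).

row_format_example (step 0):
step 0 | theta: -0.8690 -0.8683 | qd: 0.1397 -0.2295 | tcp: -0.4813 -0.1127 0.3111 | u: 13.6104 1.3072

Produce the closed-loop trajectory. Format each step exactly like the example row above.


step 1 | theta: -0.8660 -0.8738 | qd: 0.4543 -0.8563 | tcp: -0.4804 -0.1134 0.3110 | u: 12.4225 1.7856
step 2 | theta: -0.8603 -0.8844 | qd: 0.6986 -1.2707 | tcp: -0.4786 -0.1147 0.3108 | u: 11.3810 2.0483
step 3 | theta: -0.8523 -0.8985 | qd: 0.8912 -1.5449 | tcp: -0.4761 -0.1164 0.3106 | u: 10.4637 2.1767
step 4 | theta: -0.8426 -0.9149 | qd: 1.0453 -1.7271 | tcp: -0.4731 -0.1185 0.3106 | u: 9.6521 2.2234
step 5 | theta: -0.8315 -0.9328 | qd: 1.1703 -1.8491 | tcp: -0.4695 -0.1208 0.3107 | u: 8.9309 2.2221
step 6 | theta: -0.8193 -0.9517 | qd: 1.2728 -1.9315 | tcp: -0.4655 -0.1234 0.3110 | u: 8.2871 2.1939
step 7 | theta: -0.8062 -0.9713 | qd: 1.3577 -1.9879 | tcp: -0.4612 -0.1260 0.3115 | u: 7.7097 2.1521
step 8 | theta: -0.7922 -0.9913 | qd: 1.4284 -2.0270 | tcp: -0.4566 -0.1287 0.3121 | u: 7.1895 2.1048
step 9 | theta: -0.7777 -1.0118 | qd: 1.4875 -2.0547 | tcp: -0.4516 -0.1315 0.3129 | u: 6.7184 2.0569
step 10 | theta: -0.7626 -1.0324 | qd: 1.5369 -2.0746 | tcp: -0.4465 -0.1343 0.3138 | u: 6.2896 2.0112
step 11 | theta: -0.7470 -1.0532 | qd: 1.5783 -2.0891 | tcp: -0.4411 -0.1372 0.3147 | u: 5.8975 1.9692
step 12 | theta: -0.7310 -1.0742 | qd: 1.6129 -2.0999 | tcp: -0.4354 -0.1400 0.3158 | u: 5.5369 1.9316
step 13 | theta: -0.7148 -1.0952 | qd: 1.6416 -2.1079 | tcp: -0.4297 -0.1428 0.3169 | u: 5.2035 1.8987
step 14 | theta: -0.6982 -1.1163 | qd: 1.6653 -2.1139 | tcp: -0.4237 -0.1455 0.3180 | u: 4.8938 1.8703
step 15 | theta: -0.6815 -1.1375 | qd: 1.6845 -2.1183 | tcp: -0.4176 -0.1482 0.3191 | u: 4.6045 1.8464
step 16 | theta: -0.6646 -1.1586 | qd: 1.7000 -2.1213 | tcp: -0.4113 -0.1508 0.3202 | u: 4.3330 1.8266
step 17 | theta: -0.6475 -1.1799 | qd: 1.7121 -2.1231 | tcp: -0.4050 -0.1534 0.3213 | u: 4.0769 1.8106
step 18 | theta: -0.6303 -1.2011 | qd: 1.7213 -2.1239 | tcp: -0.3985 -0.1558 0.3224 | u: 3.8343 1.7980
step 19 | theta: -0.6131 -1.2223 | qd: 1.7279 -2.1238 | tcp: -0.3919 -0.1582 0.3234 | u: 3.6033 1.7886
step 20 | theta: -0.5958 -1.2436 | qd: 1.7322 -2.1227 | tcp: -0.3853 -0.1605 0.3244 | u: 3.3827 1.7819
step 21 | theta: -0.5785 -1.2648 | qd: 1.7345 -2.1207 | tcp: -0.3785 -0.1627 0.3254 | u: 3.1712 1.7778
step 22 | theta: -0.5611 -1.2860 | qd: 1.7349 -2.1179 | tcp: -0.3717 -0.1648 0.3262 | u: 2.9676 1.7759
step 23 | theta: -0.5438 -1.3071 | qd: 1.7337 -2.1142 | tcp: -0.3648 -0.1668 0.3271 | u: 2.7711 1.7760
step 24 | theta: -0.5265 -1.3282 | qd: 1.7311 -2.1097 | tcp: -0.3579 -0.1686 0.3278 | u: 2.5810 1.7780
step 25 | theta: -0.5092 -1.3493 | qd: 1.7272 -2.1044 | tcp: -0.3509 -0.1704 0.3285 | u: 2.3965 1.7815
step 26 | theta: -0.4919 -1.3703 | qd: 1.7221 -2.0982 | tcp: -0.3439 -0.1720 0.3291 | u: 2.2172 1.7864
step 27 | theta: -0.4747 -1.3913 | qd: 1.7159 -2.0913 | tcp: -0.3369 -0.1735 0.3296 | u: 2.0425 1.7926
step 28 | theta: -0.4576 -1.4121 | qd: 1.7088 -2.0835 | tcp: -0.3299 -0.1750 0.3301 | u: 1.8721 1.7999
step 29 | theta: -0.4406 -1.4329 | qd: 1.7008 -2.0750 | tcp: -0.3228 -0.1763 0.3304 | u: 1.7056 1.8081
step 30 | theta: -0.4236 -1.4536 | qd: 1.6920 -2.0657 | tcp: -0.3158 -0.1774 0.3307 | u: 1.5428 1.8173
step 31 | theta: -0.4068 -1.4742 | qd: 1.6825 -2.0557 | tcp: -0.3087 -0.1785 0.3309 | u: 1.3833 1.8271
step 32 | theta: -0.3900 -1.4947 | qd: 1.6723 -2.0449 | tcp: -0.3017 -0.1794 0.3310 | u: 1.2272 1.8377
step 33 | theta: -0.3733 -1.5151 | qd: 1.6615 -2.0335 | tcp: -0.2946 -0.1802 0.3311 | u: 1.0740 1.8488
step 34 | theta: -0.3568 -1.5354 | qd: 1.6502 -2.0214 | tcp: -0.2876 -0.1810 0.3310 | u: 0.9238 1.8603
step 35 | theta: -0.3403 -1.5555 | qd: 1.6383 -2.0087 | tcp: -0.2806 -0.1816 0.3309 | u: 0.7765 1.8723
step 36 | theta: -0.3240 -1.5755 | qd: 1.6260 -1.9953 | tcp: -0.2737 -0.1820 0.3307 | u: 0.6318 1.8846
step 37 | theta: -0.3078 -1.5954 | qd: 1.6132 -1.9813 | tcp: -0.2668 -0.1824 0.3305 | u: 0.4898 1.8971
step 38 | theta: -0.2918 -1.6151 | qd: 1.6000 -1.9667 | tcp: -0.2599 -0.1827 0.3301 | u: 0.3504 1.9098
step 39 | theta: -0.2758 -1.6347 | qd: 1.5864 -1.9516 | tcp: -0.2531 -0.1828 0.3297 | u: 0.2135 1.9227
step 40 | theta: -0.2600 -1.6542 | qd: 1.5724 -1.9360 | tcp: -0.2463 -0.1829 0.3292 | u: 0.0792 1.9357
step 41 | theta: -0.2444 -1.6734 | qd: 1.5581 -1.9199 | tcp: -0.2396 -0.1828 0.3287 | u: -0.0527 1.9487
step 42 | theta: -0.2289 -1.6926 | qd: 1.5435 -1.9033 | tcp: -0.2330 -0.1827 0.3280 | u: -0.1822 1.9618
step 43 | theta: -0.2135 -1.7115 | qd: 1.5287 -1.8863 | tcp: -0.2264 -0.1824 0.3273 | u: -0.3092 1.9748
step 44 | theta: -0.1983 -1.7303 | qd: 1.5135 -1.8688 | tcp: -0.2198 -0.1821 0.3266 | u: -0.4338 1.9877
step 45 | theta: -0.1833 -1.7489 | qd: 1.4981 -1.8510 | tcp: -0.2134 -0.1816 0.3258 | u: -0.5560 2.0005
step 46 | theta: -0.1684 -1.7673 | qd: 1.4825 -1.8329 | tcp: -0.2070 -0.1811 0.3249 | u: -0.6759 2.0131
step 47 | theta: -0.1536 -1.7855 | qd: 1.4666 -1.8144 | tcp: -0.2007 -0.1805 0.3240 | u: -0.7934 2.0256
step 48 | theta: -0.1390 -1.8036 | qd: 1.4506 -1.7956 | tcp: -0.1945 -0.1798 0.3230 | u: -0.9085 2.0379
step 49 | theta: -0.1246 -1.8214 | qd: 1.4343 -1.7765 | tcp: -0.1884 -0.1790 0.3219 | u: -1.0213 2.0500
step 50 | theta: -0.1104 -1.8391 | qd: 1.4179 -1.7572 | tcp: -0.1824 -0.1781 0.3209 | u: -1.1318 2.0618
step 51 | theta: -0.0963 -1.8566 | qd: 1.4013 -1.7377 | tcp: -0.1764 -0.1772 0.3197 | u: -1.2399 2.0733
step 52 | theta: -0.0823 -1.8738 | qd: 1.3846 -1.7180 | tcp: -0.1706 -0.1762 0.3185 | u: -1.3458 2.0846
step 53 | theta: -0.0686 -1.8909 | qd: 1.3677 -1.6981 | tcp: -0.1648 -0.1751 0.3173 | u: -1.4493 2.0956
step 54 | theta: -0.0550 -1.9078 | qd: 1.3506 -1.6781 | tcp: -0.1591 -0.1740 0.3160 | u: -1.5506 2.1062
step 55 | theta: -0.0416 -1.9245 | qd: 1.3335 -1.6579 | tcp: -0.1535 -0.1728 0.3147 | u: -1.6496 2.1165
step 56 | theta: -0.0283 -1.9409 | qd: 1.3162 -1.6377 | tcp: -0.1480 -0.1715 0.3134


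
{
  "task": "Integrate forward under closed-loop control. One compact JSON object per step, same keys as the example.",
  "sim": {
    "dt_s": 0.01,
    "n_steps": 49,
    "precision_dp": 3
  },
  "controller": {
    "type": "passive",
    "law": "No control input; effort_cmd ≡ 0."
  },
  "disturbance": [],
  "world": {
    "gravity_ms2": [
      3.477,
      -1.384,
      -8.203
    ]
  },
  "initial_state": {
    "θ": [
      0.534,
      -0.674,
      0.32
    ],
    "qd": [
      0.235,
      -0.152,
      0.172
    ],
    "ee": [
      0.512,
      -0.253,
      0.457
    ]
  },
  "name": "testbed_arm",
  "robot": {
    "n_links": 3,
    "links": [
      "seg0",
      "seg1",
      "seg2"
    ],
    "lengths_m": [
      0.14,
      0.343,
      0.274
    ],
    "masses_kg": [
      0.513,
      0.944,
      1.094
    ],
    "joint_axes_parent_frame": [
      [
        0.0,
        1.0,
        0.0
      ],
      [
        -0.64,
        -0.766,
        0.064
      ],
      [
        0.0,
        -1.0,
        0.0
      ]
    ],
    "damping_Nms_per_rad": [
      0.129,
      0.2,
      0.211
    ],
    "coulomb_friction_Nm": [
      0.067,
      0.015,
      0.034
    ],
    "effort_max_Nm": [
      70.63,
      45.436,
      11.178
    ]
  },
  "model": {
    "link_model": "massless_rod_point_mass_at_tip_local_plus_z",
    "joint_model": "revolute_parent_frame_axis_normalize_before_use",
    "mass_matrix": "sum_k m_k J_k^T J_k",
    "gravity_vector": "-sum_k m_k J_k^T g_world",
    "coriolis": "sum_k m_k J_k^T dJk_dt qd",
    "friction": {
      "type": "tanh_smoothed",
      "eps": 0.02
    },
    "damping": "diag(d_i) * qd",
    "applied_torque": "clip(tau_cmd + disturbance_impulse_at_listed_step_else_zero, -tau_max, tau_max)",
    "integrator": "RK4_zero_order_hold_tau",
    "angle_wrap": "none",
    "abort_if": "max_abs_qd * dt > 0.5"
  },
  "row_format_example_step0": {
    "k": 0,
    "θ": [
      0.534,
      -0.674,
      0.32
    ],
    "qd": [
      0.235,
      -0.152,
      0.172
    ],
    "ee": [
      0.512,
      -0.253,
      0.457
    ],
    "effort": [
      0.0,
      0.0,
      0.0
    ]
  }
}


{"k":1,"\u03b8":[0.537,-0.676,0.323],"qd":[0.398,-0.219,0.376],"ee":[0.513,-0.254,0.455],"effort":[0.0,0.0,0.0]}
{"k":2,"\u03b8":[0.542,-0.678,0.327],"qd":[0.556,-0.283,0.557],"ee":[0.514,-0.254,0.452],"effort":[0.0,0.0,0.0]}
{"k":3,"\u03b8":[0.548,-0.682,0.334],"qd":[0.711,-0.344,0.718],"ee":[0.516,-0.255,0.449],"effort":[0.0,0.0,0.0]}
{"k":4,"\u03b8":[0.556,-0.685,0.342],"qd":[0.863,-0.403,0.859],"ee":[0.519,-0.257,0.444],"effort":[0.0,0.0,0.0]}
{"k":5,"\u03b8":[0.566,-0.69,0.351],"qd":[1.013,-0.457,0.98],"ee":[0.522,-0.258,0.439],"effort":[0.0,0.0,0.0]}
{"k":6,"\u03b8":[0.576,-0.694,0.361],"qd":[1.162,-0.507,1.084],"ee":[0.525,-0.259,0.433],"effort":[0.0,0.0,0.0]}
{"k":7,"\u03b8":[0.589,-0.7,0.373],"qd":[1.311,-0.552,1.171],"ee":[0.529,-0.261,0.426],"effort":[0.0,0.0,0.0]}
{"k":8,"\u03b8":[0.603,-0.705,0.385],"qd":[1.461,-0.591,1.24],"ee":[0.533,-0.262,0.419],"effort":[0.0,0.0,0.0]}
{"k":9,"\u03b8":[0.618,-0.711,0.397],"qd":[1.611,-0.624,1.292],"ee":[0.538,-0.264,0.41],"effort":[0.0,0.0,0.0]}
{"k":10,"\u03b8":[0.635,-0.718,0.41],"qd":[1.762,-0.649,1.327],"ee":[0.543,-0.266,0.4],"effort":[0.0,0.0,0.0]}
{"k":11,"\u03b8":[0.653,-0.724,0.424],"qd":[1.916,-0.667,1.345],"ee":[0.549,-0.268,0.39],"effort":[0.0,0.0,0.0]}
{"k":12,"\u03b8":[0.673,-0.731,0.437],"qd":[2.072,-0.676,1.346],"ee":[0.554,-0.27,0.378],"effort":[0.0,0.0,0.0]}
{"k":13,"\u03b8":[0.695,-0.738,0.451],"qd":[2.231,-0.675,1.33],"ee":[0.56,-0.271,0.366],"effort":[0.0,0.0,0.0]}
{"k":14,"\u03b8":[0.718,-0.745,0.464],"qd":[2.393,-0.663,1.296],"ee":[0.567,-0.273,0.352],"effort":[0.0,0.0,0.0]}
{"k":15,"\u03b8":[0.743,-0.751,0.477],"qd":[2.558,-0.64,1.243],"ee":[0.573,-0.275,0.337],"effort":[0.0,0.0,0.0]}
{"k":16,"\u03b8":[0.769,-0.757,0.489],"qd":[2.727,-0.605,1.173],"ee":[0.58,-0.277,0.322],"effort":[0.0,0.0,0.0]}
{"k":17,"\u03b8":[0.797,-0.763,0.5],"qd":[2.899,-0.557,1.084],"ee":[0.587,-0.278,0.305],"effort":[0.0,0.0,0.0]}
{"k":18,"\u03b8":[0.827,-0.768,0.51],"qd":[3.075,-0.494,0.977],"ee":[0.595,-0.279,0.287],"effort":[0.0,0.0,0.0]}
{"k":19,"\u03b8":[0.859,-0.773,0.519],"qd":[3.254,-0.417,0.851],"ee":[0.602,-0.28,0.268],"effort":[0.0,0.0,0.0]}
{"k":20,"\u03b8":[0.892,-0.777,0.527],"qd":[3.435,-0.324,0.707],"ee":[0.609,-0.281,0.248],"effort":[0.0,0.0,0.0]}
{"k":21,"\u03b8":[0.927,-0.779,0.533],"qd":[3.619,-0.216,0.544],"ee":[0.617,-0.282,0.226],"effort":[0.0,0.0,0.0]}
{"k":22,"\u03b8":[0.964,-0.781,0.538],"qd":[3.803,-0.091,0.363],"ee":[0.624,-0.282,0.203],"effort":[0.0,0.0,0.0]}
{"k":23,"\u03b8":[1.003,-0.781,0.541],"qd":[3.988,0.049,0.164],"ee":[0.631,-0.282,0.179],"effort":[0.0,0.0,0.0]}
{"k":24,"\u03b8":[1.044,-0.78,0.541],"qd":[4.173,0.204,-0.047],"ee":[0.638,-0.282,0.154],"effort":[0.0,0.0,0.0]}
{"k":25,"\u03b8":[1.087,-0.777,0.54],"qd":[4.361,0.373,-0.253],"ee":[0.645,-0.281,0.128],"effort":[0.0,0.0,0.0]}
{"k":26,"\u03b8":[1.131,-0.772,0.536],"qd":[4.545,0.557,-0.476],"ee":[0.651,-0.28,0.1],"effort":[0.0,0.0,0.0]}
{"k":27,"\u03b8":[1.178,-0.766,0.53],"qd":[4.724,0.755,-0.714],"ee":[0.656,-0.278,0.071],"effort":[0.0,0.0,0.0]}
{"k":28,"\u03b8":[1.226,-0.757,0.522],"qd":[4.897,0.964,-0.965],"ee":[0.661,-0.275,0.041],"effort":[0.0,0.0,0.0]}
{"k":29,"\u03b8":[1.276,-0.747,0.511],"qd":[5.061,1.183,-1.225],"ee":[0.665,-0.272,0.01],"effort":[0.0,0.0,0.0]}
{"k":30,"\u03b8":[1.327,-0.734,0.497],"qd":[5.218,1.411,-1.492],"ee":[0.668,-0.268,-0.022],"effort":[0.0,0.0,0.0]}
{"k":31,"\u03b8":[1.38,-0.718,0.481],"qd":[5.364,1.643,-1.762],"ee":[0.669,-0.264,-0.055],"effort":[0.0,0.0,0.0]}
{"k":32,"\u03b8":[1.434,-0.701,0.462],"qd":[5.501,1.879,-2.03],"ee":[0.67,-0.259,-0.089],"effort":[0.0,0.0,0.0]}
{"k":33,"\u03b8":[1.49,-0.681,0.44],"qd":[5.629,2.116,-2.291],"ee":[0.669,-0.252,-0.124],"effort":[0.0,0.0,0.0]}
{"k":34,"\u03b8":[1.547,-0.658,0.416],"qd":[5.747,2.35,-2.538],"ee":[0.667,-0.246,-0.16],"effort":[0.0,0.0,0.0]}
{"k":35,"\u03b8":[1.605,-0.634,0.39],"qd":[5.857,2.58,-2.765],"ee":[0.663,-0.238,-0.196],"effort":[0.0,0.0,0.0]}
{"k":36,"\u03b8":[1.664,-0.607,0.361],"qd":[5.961,2.803,-2.964],"ee":[0.657,-0.229,-0.233],"effort":[0.0,0.0,0.0]}
{"k":37,"\u03b8":[1.724,-0.578,0.331],"qd":[6.06,3.016,-3.13],"ee":[0.649,-0.219,-0.27],"effort":[0.0,0.0,0.0]}
{"k":38,"\u03b8":[1.785,-0.547,0.299],"qd":[6.154,3.217,-3.255],"ee":[0.639,-0.209,-0.306],"effort":[0.0,0.0,0.0]}
{"k":39,"\u03b8":[1.847,-0.513,0.266],"qd":[6.247,3.405,-3.335],"ee":[0.627,-0.197,-0.343],"effort":[0.0,0.0,0.0]}
{"k":40,"\u03b8":[1.91,-0.479,0.232],"qd":[6.339,3.578,-3.365],"ee":[0.613,-0.185,-0.379],"effort":[0.0,0.0,0.0]}
{"k":41,"\u03b8":[1.974,-0.442,0.198],"qd":[6.431,3.733,-3.343],"ee":[0.596,-0.171,-0.414],"effort":[0.0,0.0,0.0]}
{"k":42,"\u03b8":[2.039,-0.404,0.165],"qd":[6.522,3.87,-3.271],"ee":[0.578,-0.157,-0.448],"effort":[0.0,0.0,0.0]}
{"k":43,"\u03b8":[2.104,-0.365,0.133],"qd":[6.612,3.988,-3.15],"ee":[0.557,-0.143,-0.481],"effort":[0.0,0.0,0.0]}
{"k":44,"\u03b8":[2.171,-0.324,0.103],"qd":[6.7,4.084,-2.986],"ee":[0.534,-0.127,-0.513],"effort":[0.0,0.0,0.0]}
{"k":45,"\u03b8":[2.238,-0.283,0.074],"qd":[6.784,4.159,-2.786],"ee":[0.509,-0.111,-0.543],"effort":[0.0,0.0,0.0]}
{"k":46,"\u03b8":[2.307,-0.241,0.047],"qd":[6.863,4.211,-2.557],"ee":[0.483,-0.095,-0.571],"effort":[0.0,0.0,0.0]}
{"k":47,"\u03b8":[2.376,-0.199,0.023],"qd":[6.933,4.239,-2.308],"ee":[0.454,-0.079,-0.598],"effort":[0.0,0.0,0.0]}
{"k":48,"\u03b8":[2.445,-0.156,0.001],"qd":[6.993,4.243,-2.049],"ee":[0.425,-0.062,-0.622],"effort":[0.0,0.0,0.0]}
{"k":49,"\u03b8":[2.515,-0.114,-0.018],"qd":[7.041,4.224,-1.789],"ee":[0.393,-0.045,-0.644]}


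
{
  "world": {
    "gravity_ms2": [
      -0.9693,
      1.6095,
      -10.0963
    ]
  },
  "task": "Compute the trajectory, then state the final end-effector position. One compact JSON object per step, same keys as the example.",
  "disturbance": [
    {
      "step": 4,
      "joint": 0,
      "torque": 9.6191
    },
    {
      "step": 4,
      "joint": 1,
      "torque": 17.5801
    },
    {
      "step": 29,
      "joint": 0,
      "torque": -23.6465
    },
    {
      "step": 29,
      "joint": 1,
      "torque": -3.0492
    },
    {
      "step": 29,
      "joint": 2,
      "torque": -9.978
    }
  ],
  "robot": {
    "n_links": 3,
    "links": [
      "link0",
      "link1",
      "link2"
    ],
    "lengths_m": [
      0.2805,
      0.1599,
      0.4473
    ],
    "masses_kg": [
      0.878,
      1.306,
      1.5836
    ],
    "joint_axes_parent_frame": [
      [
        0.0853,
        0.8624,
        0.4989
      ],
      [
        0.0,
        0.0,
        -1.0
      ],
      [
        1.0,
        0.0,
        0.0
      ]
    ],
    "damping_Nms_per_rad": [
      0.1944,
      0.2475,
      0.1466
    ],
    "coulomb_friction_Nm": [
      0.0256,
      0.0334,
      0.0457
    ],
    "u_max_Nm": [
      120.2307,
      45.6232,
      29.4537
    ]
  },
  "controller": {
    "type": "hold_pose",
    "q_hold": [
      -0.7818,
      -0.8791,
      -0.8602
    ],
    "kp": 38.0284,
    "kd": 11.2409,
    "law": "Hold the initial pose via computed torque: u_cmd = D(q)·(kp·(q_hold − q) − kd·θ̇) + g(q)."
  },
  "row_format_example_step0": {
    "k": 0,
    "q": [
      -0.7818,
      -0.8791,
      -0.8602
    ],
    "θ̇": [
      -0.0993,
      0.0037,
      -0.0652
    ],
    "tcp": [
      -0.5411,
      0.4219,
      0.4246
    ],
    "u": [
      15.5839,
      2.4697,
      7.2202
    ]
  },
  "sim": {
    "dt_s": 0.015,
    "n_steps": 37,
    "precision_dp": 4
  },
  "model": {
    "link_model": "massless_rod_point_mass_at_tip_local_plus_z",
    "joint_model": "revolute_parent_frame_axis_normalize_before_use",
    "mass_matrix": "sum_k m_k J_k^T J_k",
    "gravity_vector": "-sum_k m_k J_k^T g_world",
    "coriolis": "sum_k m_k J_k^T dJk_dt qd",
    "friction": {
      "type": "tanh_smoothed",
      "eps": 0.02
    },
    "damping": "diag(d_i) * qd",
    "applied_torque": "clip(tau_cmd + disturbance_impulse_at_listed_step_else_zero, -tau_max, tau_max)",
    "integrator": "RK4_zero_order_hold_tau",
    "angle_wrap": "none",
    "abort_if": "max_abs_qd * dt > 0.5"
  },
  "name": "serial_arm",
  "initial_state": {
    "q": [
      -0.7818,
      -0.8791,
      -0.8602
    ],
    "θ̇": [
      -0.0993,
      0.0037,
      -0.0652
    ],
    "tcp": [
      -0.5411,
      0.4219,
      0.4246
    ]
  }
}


{"k":1,"q":[-0.7832,-0.8791,-0.8611],"\u03b8\u0307":[-0.0836,0.0026,-0.0503],"tcp":[-0.5412,0.4224,0.4236],"u":[15.437,2.4658,7.1277]}
{"k":2,"q":[-0.7843,-0.879,-0.8617],"\u03b8\u0307":[-0.0697,0.0019,-0.0376],"tcp":[-0.5413,0.4229,0.4228],"u":[15.3056,2.4612,7.0458]}
{"k":3,"q":[-0.7853,-0.879,-0.8622],"\u03b8\u0307":[-0.0574,0.0014,-0.0271],"tcp":[-0.5413,0.4233,0.4221],"u":[15.1882,2.4561,6.9737]}
{"k":4,"q":[-0.7861,-0.879,-0.8626],"\u03b8\u0307":[-0.0463,0.001,-0.0186],"tcp":[-0.5414,0.4236,0.4216],"u":[24.7026,20.0309,6.9107]}
{"k":5,"q":[-0.7867,-0.8682,-0.8628],"\u03b8\u0307":[-0.0358,1.4248,-0.0179],"tcp":[-0.5388,0.4257,0.4228],"u":[13.2861,-0.5204,6.8506]}
{"k":6,"q":[-0.7871,-0.849,-0.8632],"\u03b8\u0307":[-0.0226,1.1434,-0.0284],"tcp":[-0.5339,0.429,0.4255],"u":[13.3293,-0.0242,6.7995]}
{"k":7,"q":[-0.7874,-0.8336,-0.8636],"\u03b8\u0307":[-0.0114,0.9043,-0.0319],"tcp":[-0.53,0.4316,0.4276],"u":[13.3751,0.3987,6.7403]}
{"k":8,"q":[-0.7875,-0.8216,-0.8641],"\u03b8\u0307":[-0.0026,0.7023,-0.0308],"tcp":[-0.5268,0.4336,0.4293],"u":[13.4249,0.7587,6.6803]}
{"k":9,"q":[-0.7875,-0.8123,-0.8645],"\u03b8\u0307":[0.0038,0.5324,-0.0267],"tcp":[-0.5244,0.4351,0.4306],"u":[13.4785,1.0649,6.6239]}
{"k":10,"q":[-0.7874,-0.8054,-0.8649],"\u03b8\u0307":[0.0083,0.39,-0.021],"tcp":[-0.5225,0.4362,0.4316],"u":[13.5347,1.3251,6.5736]}
{"k":11,"q":[-0.7872,-0.8004,-0.8652],"\u03b8\u0307":[0.0113,0.2712,-0.015],"tcp":[-0.5212,0.4369,0.4324],"u":[13.5923,1.5459,6.5306]}
{"k":12,"q":[-0.787,-0.7971,-0.8653],"\u03b8\u0307":[0.0133,0.1723,-0.0094],"tcp":[-0.5203,0.4374,0.433],"u":[13.6501,1.7328,6.4955]}
{"k":13,"q":[-0.7868,-0.7951,-0.8654],"\u03b8\u0307":[0.0146,0.0905,-0.0047],"tcp":[-0.5197,0.4376,0.4334],"u":[13.7071,1.8907,6.4682]}
{"k":14,"q":[-0.7866,-0.7943,-0.8655],"\u03b8\u0307":[0.0153,0.0232,-0.0009],"tcp":[-0.5195,0.4377,0.4336],"u":[13.7626,2.0234,6.4479]}
{"k":15,"q":[-0.7864,-0.7943,-0.8655],"\u03b8\u0307":[0.0146,-0.0281,0.0031],"tcp":[-0.5194,0.4376,0.4337],"u":[13.8158,2.1286,6.4339]}
{"k":16,"q":[-0.7862,-0.795,-0.8654],"\u03b8\u0307":[0.0131,-0.0669,0.0067],"tcp":[-0.5196,0.4374,0.4337],"u":[13.8661,2.2118,6.4252]}
{"k":17,"q":[-0.786,-0.7963,-0.8653],"\u03b8\u0307":[0.0118,-0.098,0.0093],"tcp":[-0.5199,0.4372,0.4337],"u":[13.9131,2.2808,6.4205]}
{"k":18,"q":[-0.7858,-0.7979,-0.8651],"\u03b8\u0307":[0.0107,-0.1225,0.0111],"tcp":[-0.5203,0.4369,0.4335],"u":[13.9568,2.3379,6.4188]}
{"k":19,"q":[-0.7857,-0.7999,-0.8649],"\u03b8\u0307":[0.0096,-0.1415,0.0123],"tcp":[-0.5208,0.4365,0.4333],"u":[13.9971,2.3846,6.4195]}
{"k":20,"q":[-0.7855,-0.8021,-0.8648],"\u03b8\u0307":[0.0086,-0.1557,0.0131],"tcp":[-0.5214,0.4361,0.4331],"u":[14.0342,2.4226,6.4218]}
{"k":21,"q":[-0.7854,-0.8046,-0.8646],"\u03b8\u0307":[0.0077,-0.1661,0.0135],"tcp":[-0.5221,0.4357,0.4329],"u":[14.0681,2.4531,6.4254]}
{"k":22,"q":[-0.7853,-0.8071,-0.8643],"\u03b8\u0307":[0.0069,-0.1731,0.0137],"tcp":[-0.5227,0.4352,0.4326],"u":[14.099,2.4773,6.4299]}
{"k":23,"q":[-0.7852,-0.8097,-0.8641],"\u03b8\u0307":[0.0062,-0.1774,0.0138],"tcp":[-0.5234,0.4347,0.4323],"u":[14.1271,2.496,6.4351]}
{"k":24,"q":[-0.7851,-0.8124,-0.8639],"\u03b8\u0307":[0.0055,-0.1794,0.0136],"tcp":[-0.5241,0.4343,0.432],"u":[14.1525,2.5102,6.4406]}
{"k":25,"q":[-0.785,-0.8151,-0.8637],"\u03b8\u0307":[0.005,-0.1795,0.0134],"tcp":[-0.5248,0.4338,0.4316],"u":[14.1754,2.5205,6.4463]}
{"k":26,"q":[-0.785,-0.8178,-0.8635],"\u03b8\u0307":[0.0045,-0.1782,0.0131],"tcp":[-0.5255,0.4333,0.4313],"u":[14.1959,2.5275,6.4521]}
{"k":27,"q":[-0.7849,-0.8204,-0.8633],"\u03b8\u0307":[0.0041,-0.1756,0.0127],"tcp":[-0.5262,0.4329,0.431],"u":[14.2144,2.5319,6.4578]}
{"k":28,"q":[-0.7848,-0.8231,-0.8632],"\u03b8\u0307":[0.0038,-0.172,0.0123],"tcp":[-0.5269,0.4324,0.4307],"u":[14.231,2.534,6.4634]}
{"k":29,"q":[-0.7848,-0.8256,-0.863],"\u03b8\u0307":[0.0035,-0.1676,0.0118],"tcp":[-0.5276,0.432,0.4304],"u":[-9.4007,-0.515,-3.5091]}
{"k":30,"q":[-0.7883,-0.8277,-0.8623],"\u03b8\u0307":[-0.4704,-0.1194,0.0773],"tcp":[-0.5288,0.4326,0.4286],"u":[18.3574,3.0751,8.1905]}
{"k":31,"q":[-0.7947,-0.8296,-0.8613],"\u03b8\u0307":[-0.3834,-0.1287,0.0612],"tcp":[-0.5304,0.434,0.4255],"u":[17.888,3.0361,7.9629]}
{"k":32,"q":[-0.7999,-0.8316,-0.8605],"\u03b8\u0307":[-0.3079,-0.1339,0.047],"tcp":[-0.5317,0.4351,0.4229],"u":[17.4664,2.995,7.7633]}
{"k":33,"q":[-0.804,-0.8336,-0.8599],"\u03b8\u0307":[-0.2426,-0.1362,0.0347],"tcp":[-0.5329,0.4359,0.4208],"u":[17.0884,2.9533,7.5879]}
{"k":34,"q":[-0.8072,-0.8356,-0.8594],"\u03b8\u0307":[-0.1865,-0.136,0.0244],"tcp":[-0.534,0.4365,0.419],"u":[16.7497,2.9121,7.4335]}
{"k":35,"q":[-0.8097,-0.8377,-0.8591],"\u03b8\u0307":[-0.1386,-0.1339,0.0163],"tcp":[-0.5349,0.4369,0.4176],"u":[16.4467,2.8721,7.2971]}
{"k":36,"q":[-0.8114,-0.8397,-0.8589],"\u03b8\u0307":[-0.0981,-0.1305,0.0104],"tcp":[-0.5357,0.4371,0.4165],"u":[16.1761,2.8338,7.1761]}
{"k":37,"q":[-0.8126,-0.8416,-0.8588],"\u03b8\u0307":[-0.064,-0.126,0.0064],"tcp":[-0.5363,0.4371,0.4156]}
{"summary": "final tcp position (m): -0.5363 0.4371 0.4156"}
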